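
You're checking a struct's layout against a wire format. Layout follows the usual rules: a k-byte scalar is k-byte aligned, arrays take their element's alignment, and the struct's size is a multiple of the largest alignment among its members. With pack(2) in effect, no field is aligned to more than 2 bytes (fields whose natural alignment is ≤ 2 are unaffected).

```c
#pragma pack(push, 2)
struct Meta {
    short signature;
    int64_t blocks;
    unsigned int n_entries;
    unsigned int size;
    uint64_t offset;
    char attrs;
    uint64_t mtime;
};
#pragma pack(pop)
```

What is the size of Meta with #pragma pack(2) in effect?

@0: signature [2B, align 2] → 2
@2: blocks [8B, align 2] → 10
@10: n_entries [4B, align 2] → 14
@14: size [4B, align 2] → 18
@18: offset [8B, align 2] → 26
@26: attrs [1B, align 1] → 27
+1 pad (align 2)
@28: mtime [8B, align 2] → 36
size 36, align 2

36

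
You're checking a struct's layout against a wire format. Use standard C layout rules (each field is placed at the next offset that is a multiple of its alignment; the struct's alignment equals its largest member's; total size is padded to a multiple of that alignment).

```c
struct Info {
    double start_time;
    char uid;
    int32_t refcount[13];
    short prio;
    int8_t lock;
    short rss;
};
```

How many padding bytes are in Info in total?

start_time at 0 (size 8, align 8) → ends 8
uid at 8 (size 1, align 1) → ends 9
pad 3 to align 4 for refcount
refcount at 12 (size 52, align 4) → ends 64
prio at 64 (size 2, align 2) → ends 66
lock at 66 (size 1, align 1) → ends 67
pad 1 to align 2 for rss
rss at 68 (size 2, align 2) → ends 70
tail pad 2 to reach multiple of 8
total 72 bytes, alignment 8
data bytes 66, size 72 → padding 6

6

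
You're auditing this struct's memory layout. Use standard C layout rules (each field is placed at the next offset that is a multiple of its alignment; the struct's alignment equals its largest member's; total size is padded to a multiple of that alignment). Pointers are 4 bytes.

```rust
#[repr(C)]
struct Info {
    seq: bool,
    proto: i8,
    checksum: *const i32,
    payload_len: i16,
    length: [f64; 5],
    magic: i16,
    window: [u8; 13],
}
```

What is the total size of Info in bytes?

72 bytes

0..1  seq  (1B, 1-aligned)
1..2  proto  (1B, 1-aligned)
2..4  -- padding (2B)
4..8  checksum  (4B, 4-aligned)
8..10  payload_len  (2B, 2-aligned)
10..16  -- padding (6B)
16..56  length  (40B, 8-aligned)
56..58  magic  (2B, 2-aligned)
58..71  window  (13B, 1-aligned)
71..72  -- tail padding (1B)
sizeof = 72, alignof = 8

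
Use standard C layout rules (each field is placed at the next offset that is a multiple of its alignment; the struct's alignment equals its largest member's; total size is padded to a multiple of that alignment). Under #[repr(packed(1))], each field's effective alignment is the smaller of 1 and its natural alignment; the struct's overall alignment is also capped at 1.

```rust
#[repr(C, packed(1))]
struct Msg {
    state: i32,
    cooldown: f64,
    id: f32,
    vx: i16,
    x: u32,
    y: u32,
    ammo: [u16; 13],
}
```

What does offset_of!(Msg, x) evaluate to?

0..4  state  (4B, 1-aligned)
4..12  cooldown  (8B, 1-aligned)
12..16  id  (4B, 1-aligned)
16..18  vx  (2B, 1-aligned)
18..22  x  (4B, 1-aligned)

18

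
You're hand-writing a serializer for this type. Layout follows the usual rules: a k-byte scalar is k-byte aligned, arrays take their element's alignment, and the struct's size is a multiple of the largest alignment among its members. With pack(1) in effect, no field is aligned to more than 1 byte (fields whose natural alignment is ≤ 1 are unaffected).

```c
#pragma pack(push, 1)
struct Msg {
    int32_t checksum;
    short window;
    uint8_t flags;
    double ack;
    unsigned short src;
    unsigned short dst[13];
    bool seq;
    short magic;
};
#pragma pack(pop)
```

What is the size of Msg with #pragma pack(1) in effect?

checksum at 0 (size 4, align 1) → ends 4
window at 4 (size 2, align 1) → ends 6
flags at 6 (size 1, align 1) → ends 7
ack at 7 (size 8, align 1) → ends 15
src at 15 (size 2, align 1) → ends 17
dst at 17 (size 26, align 1) → ends 43
seq at 43 (size 1, align 1) → ends 44
magic at 44 (size 2, align 1) → ends 46
total 46 bytes, alignment 1

46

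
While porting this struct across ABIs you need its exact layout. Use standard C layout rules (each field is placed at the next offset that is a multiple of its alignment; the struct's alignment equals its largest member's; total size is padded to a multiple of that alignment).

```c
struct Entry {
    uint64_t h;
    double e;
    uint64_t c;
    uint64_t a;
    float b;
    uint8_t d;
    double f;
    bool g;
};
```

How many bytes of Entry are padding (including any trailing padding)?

h at 0 (size 8, align 8) → ends 8
e at 8 (size 8, align 8) → ends 16
c at 16 (size 8, align 8) → ends 24
a at 24 (size 8, align 8) → ends 32
b at 32 (size 4, align 4) → ends 36
d at 36 (size 1, align 1) → ends 37
pad 3 to align 8 for f
f at 40 (size 8, align 8) → ends 48
g at 48 (size 1, align 1) → ends 49
tail pad 7 to reach multiple of 8
total 56 bytes, alignment 8
data bytes 46, size 56 → padding 10

10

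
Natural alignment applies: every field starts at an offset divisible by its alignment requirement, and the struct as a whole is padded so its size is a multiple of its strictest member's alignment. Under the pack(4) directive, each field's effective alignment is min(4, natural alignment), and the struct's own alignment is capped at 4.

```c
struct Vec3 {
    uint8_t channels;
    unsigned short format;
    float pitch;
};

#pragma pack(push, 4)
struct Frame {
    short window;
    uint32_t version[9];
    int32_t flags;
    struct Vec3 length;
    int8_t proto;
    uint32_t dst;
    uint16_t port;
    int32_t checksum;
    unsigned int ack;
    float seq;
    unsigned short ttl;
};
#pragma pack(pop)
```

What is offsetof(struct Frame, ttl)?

Vec3: channels at 0 (size 1, align 1) → ends 1; pad 1 to align 2 for format; format at 2 (size 2, align 2) → ends 4; pitch at 4 (size 4, align 4) → ends 8; total 8 bytes, alignment 4
window at 0 (size 2, align 2) → ends 2
pad 2 to align 4 for version
version at 4 (size 36, align 4) → ends 40
flags at 40 (size 4, align 4) → ends 44
length at 44 (size 8, align 4) → ends 52
proto at 52 (size 1, align 1) → ends 53
pad 3 to align 4 for dst
dst at 56 (size 4, align 4) → ends 60
port at 60 (size 2, align 2) → ends 62
pad 2 to align 4 for checksum
checksum at 64 (size 4, align 4) → ends 68
ack at 68 (size 4, align 4) → ends 72
seq at 72 (size 4, align 4) → ends 76
ttl at 76 (size 2, align 2) → ends 78

76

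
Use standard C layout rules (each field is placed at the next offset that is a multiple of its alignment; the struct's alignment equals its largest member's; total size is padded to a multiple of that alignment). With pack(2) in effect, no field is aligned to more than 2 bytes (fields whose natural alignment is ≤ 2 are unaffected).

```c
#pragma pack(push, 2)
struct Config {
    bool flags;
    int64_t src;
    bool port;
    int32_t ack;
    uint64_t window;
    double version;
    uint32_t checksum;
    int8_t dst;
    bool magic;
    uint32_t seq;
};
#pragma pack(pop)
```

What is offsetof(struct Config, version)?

@0: flags [1B, align 1] → 1
+1 pad (align 2)
@2: src [8B, align 2] → 10
@10: port [1B, align 1] → 11
+1 pad (align 2)
@12: ack [4B, align 2] → 16
@16: window [8B, align 2] → 24
@24: version [8B, align 2] → 32

24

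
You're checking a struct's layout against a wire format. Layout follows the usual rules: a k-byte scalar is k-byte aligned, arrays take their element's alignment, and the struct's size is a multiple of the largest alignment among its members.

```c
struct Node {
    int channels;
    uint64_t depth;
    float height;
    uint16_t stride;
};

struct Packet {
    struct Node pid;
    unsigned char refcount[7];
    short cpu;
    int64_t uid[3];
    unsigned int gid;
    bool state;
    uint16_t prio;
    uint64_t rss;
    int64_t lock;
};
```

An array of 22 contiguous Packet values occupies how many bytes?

Node: @0: channels [4B, align 4] → 4; +4 pad (align 8); @8: depth [8B, align 8] → 16; @16: height [4B, align 4] → 20; @20: stride [2B, align 2] → 22; +2 tail pad (align 8); size 24, align 8
@0: pid [24B, align 8] → 24
@24: refcount [7B, align 1] → 31
+1 pad (align 2)
@32: cpu [2B, align 2] → 34
+6 pad (align 8)
@40: uid [24B, align 8] → 64
@64: gid [4B, align 4] → 68
@68: state [1B, align 1] → 69
+1 pad (align 2)
@70: prio [2B, align 2] → 72
@72: rss [8B, align 8] → 80
@80: lock [8B, align 8] → 88
size 88, align 8
array of 22: 22 × 88 = 1936

1936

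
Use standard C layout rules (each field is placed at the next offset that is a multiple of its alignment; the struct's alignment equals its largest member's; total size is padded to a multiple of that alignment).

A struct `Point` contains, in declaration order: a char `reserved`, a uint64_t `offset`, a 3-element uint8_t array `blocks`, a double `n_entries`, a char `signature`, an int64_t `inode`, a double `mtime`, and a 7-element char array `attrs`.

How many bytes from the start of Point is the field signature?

32

reserved at 0 (size 1, align 1) → ends 1
pad 7 to align 8 for offset
offset at 8 (size 8, align 8) → ends 16
blocks at 16 (size 3, align 1) → ends 19
pad 5 to align 8 for n_entries
n_entries at 24 (size 8, align 8) → ends 32
signature at 32 (size 1, align 1) → ends 33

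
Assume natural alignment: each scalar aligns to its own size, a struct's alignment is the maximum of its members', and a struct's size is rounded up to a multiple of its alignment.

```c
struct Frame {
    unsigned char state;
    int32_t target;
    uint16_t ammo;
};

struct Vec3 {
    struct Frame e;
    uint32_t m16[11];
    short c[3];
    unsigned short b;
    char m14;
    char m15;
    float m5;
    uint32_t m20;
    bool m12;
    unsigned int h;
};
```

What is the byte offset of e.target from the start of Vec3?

Frame: 0..1  state  (1B, 1-aligned); 1..4  -- padding (3B); 4..8  target  (4B, 4-aligned); 8..10  ammo  (2B, 2-aligned); 10..12  -- tail padding (2B); sizeof = 12, alignof = 4
0..12  e  (12B, 4-aligned)
within Frame: target at 4
0 + 4 = 4

4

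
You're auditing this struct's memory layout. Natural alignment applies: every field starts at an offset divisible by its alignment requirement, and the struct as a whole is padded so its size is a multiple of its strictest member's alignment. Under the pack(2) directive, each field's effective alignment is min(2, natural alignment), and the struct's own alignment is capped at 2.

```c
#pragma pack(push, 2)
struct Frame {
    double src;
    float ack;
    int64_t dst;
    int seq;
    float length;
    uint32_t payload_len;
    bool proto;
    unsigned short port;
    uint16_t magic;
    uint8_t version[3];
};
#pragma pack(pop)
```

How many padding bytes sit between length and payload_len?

0

src at 0 (size 8, align 2) → ends 8
ack at 8 (size 4, align 2) → ends 12
dst at 12 (size 8, align 2) → ends 20
seq at 20 (size 4, align 2) → ends 24
length at 24 (size 4, align 2) → ends 28
payload_len at 28 (size 4, align 2) → ends 32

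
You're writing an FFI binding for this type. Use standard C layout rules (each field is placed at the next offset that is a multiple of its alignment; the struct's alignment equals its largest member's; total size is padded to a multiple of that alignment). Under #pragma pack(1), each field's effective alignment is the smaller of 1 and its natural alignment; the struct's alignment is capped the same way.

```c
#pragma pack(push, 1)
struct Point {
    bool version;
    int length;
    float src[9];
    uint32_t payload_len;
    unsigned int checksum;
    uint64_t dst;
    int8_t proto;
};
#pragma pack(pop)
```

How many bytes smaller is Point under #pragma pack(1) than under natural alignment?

natural layout:
  0..1  version  (1B, 1-aligned)
  1..4  -- padding (3B)
  4..8  length  (4B, 4-aligned)
  8..44  src  (36B, 4-aligned)
  44..48  payload_len  (4B, 4-aligned)
  48..52  checksum  (4B, 4-aligned)
  52..56  -- padding (4B)
  56..64  dst  (8B, 8-aligned)
  64..65  proto  (1B, 1-aligned)
  65..72  -- tail padding (7B)
  sizeof = 72, alignof = 8
packed(1) layout:
  0..1  version  (1B, 1-aligned)
  1..5  length  (4B, 1-aligned)
  5..41  src  (36B, 1-aligned)
  41..45  payload_len  (4B, 1-aligned)
  45..49  checksum  (4B, 1-aligned)
  49..57  dst  (8B, 1-aligned)
  57..58  proto  (1B, 1-aligned)
  sizeof = 58, alignof = 1
72 − 58 = 14

14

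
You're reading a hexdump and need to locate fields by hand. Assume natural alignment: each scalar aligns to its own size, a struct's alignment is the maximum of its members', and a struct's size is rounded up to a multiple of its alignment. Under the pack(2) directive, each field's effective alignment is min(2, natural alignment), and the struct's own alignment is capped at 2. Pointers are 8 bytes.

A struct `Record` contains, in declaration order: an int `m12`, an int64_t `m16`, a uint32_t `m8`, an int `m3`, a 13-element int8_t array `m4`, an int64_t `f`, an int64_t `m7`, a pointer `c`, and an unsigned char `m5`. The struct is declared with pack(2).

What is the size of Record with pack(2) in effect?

m12 at 0 (size 4, align 2) → ends 4
m16 at 4 (size 8, align 2) → ends 12
m8 at 12 (size 4, align 2) → ends 16
m3 at 16 (size 4, align 2) → ends 20
m4 at 20 (size 13, align 1) → ends 33
pad 1 to align 2 for f
f at 34 (size 8, align 2) → ends 42
m7 at 42 (size 8, align 2) → ends 50
c at 50 (size 8, align 2) → ends 58
m5 at 58 (size 1, align 1) → ends 59
tail pad 1 to reach multiple of 2
total 60 bytes, alignment 2

60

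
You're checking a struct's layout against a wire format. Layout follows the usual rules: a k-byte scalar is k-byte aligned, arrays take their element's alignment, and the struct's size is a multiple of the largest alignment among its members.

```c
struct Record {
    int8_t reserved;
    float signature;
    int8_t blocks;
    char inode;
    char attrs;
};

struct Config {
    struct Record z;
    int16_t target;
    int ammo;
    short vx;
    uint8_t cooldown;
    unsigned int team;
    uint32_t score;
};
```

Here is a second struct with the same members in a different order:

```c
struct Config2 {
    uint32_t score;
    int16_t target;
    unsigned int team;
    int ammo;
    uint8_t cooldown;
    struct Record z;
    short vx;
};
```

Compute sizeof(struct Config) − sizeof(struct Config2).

-4

Record: 0..1  reserved  (1B, 1-aligned); 1..4  -- padding (3B); 4..8  signature  (4B, 4-aligned); 8..9  blocks  (1B, 1-aligned); 9..10  inode  (1B, 1-aligned); 10..11  attrs  (1B, 1-aligned); 11..12  -- tail padding (1B); sizeof = 12, alignof = 4
0..12  z  (12B, 4-aligned)
12..14  target  (2B, 2-aligned)
14..16  -- padding (2B)
16..20  ammo  (4B, 4-aligned)
20..22  vx  (2B, 2-aligned)
22..23  cooldown  (1B, 1-aligned)
23..24  -- padding (1B)
24..28  team  (4B, 4-aligned)
28..32  score  (4B, 4-aligned)
sizeof = 32, alignof = 4
— Config2 —
0..4  score  (4B, 4-aligned)
4..6  target  (2B, 2-aligned)
6..8  -- padding (2B)
8..12  team  (4B, 4-aligned)
12..16  ammo  (4B, 4-aligned)
16..17  cooldown  (1B, 1-aligned)
17..20  -- padding (3B)
20..32  z  (12B, 4-aligned)
32..34  vx  (2B, 2-aligned)
34..36  -- tail padding (2B)
sizeof = 36, alignof = 4
32 − 36 = -4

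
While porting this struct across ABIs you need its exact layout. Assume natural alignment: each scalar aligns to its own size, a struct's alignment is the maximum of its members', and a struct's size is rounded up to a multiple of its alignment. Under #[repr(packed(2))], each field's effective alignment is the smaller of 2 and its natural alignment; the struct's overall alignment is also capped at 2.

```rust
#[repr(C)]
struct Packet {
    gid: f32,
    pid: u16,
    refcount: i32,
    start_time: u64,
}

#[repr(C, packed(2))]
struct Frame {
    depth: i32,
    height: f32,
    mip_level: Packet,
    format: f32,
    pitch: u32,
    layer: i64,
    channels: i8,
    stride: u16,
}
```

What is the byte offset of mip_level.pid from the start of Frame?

12

Packet: @0: gid [4B, align 4] → 4; @4: pid [2B, align 2] → 6; +2 pad (align 4); @8: refcount [4B, align 4] → 12; +4 pad (align 8); @16: start_time [8B, align 8] → 24; size 24, align 8
@0: depth [4B, align 2] → 4
@4: height [4B, align 2] → 8
@8: mip_level [24B, align 2] → 32
within Packet: pid at 4
8 + 4 = 12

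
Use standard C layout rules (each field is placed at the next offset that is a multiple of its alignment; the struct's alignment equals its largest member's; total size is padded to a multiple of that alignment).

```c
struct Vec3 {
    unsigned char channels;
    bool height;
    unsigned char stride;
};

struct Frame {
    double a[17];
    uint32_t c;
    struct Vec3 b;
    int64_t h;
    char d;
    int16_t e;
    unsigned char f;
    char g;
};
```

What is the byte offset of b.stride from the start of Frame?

Vec3: @0: channels [1B, align 1] → 1; @1: height [1B, align 1] → 2; @2: stride [1B, align 1] → 3; size 3, align 1
@0: a [136B, align 8] → 136
@136: c [4B, align 4] → 140
@140: b [3B, align 1] → 143
within Vec3: stride at 2
140 + 2 = 142

142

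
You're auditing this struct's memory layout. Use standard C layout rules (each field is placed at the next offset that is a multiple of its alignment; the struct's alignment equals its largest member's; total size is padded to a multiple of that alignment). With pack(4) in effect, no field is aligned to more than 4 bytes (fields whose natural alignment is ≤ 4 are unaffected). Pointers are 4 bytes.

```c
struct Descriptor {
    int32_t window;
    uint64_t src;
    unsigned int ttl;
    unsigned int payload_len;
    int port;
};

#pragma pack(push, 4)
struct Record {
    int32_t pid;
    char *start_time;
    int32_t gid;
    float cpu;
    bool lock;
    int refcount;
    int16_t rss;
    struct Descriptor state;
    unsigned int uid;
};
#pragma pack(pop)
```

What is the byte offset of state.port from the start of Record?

Descriptor: window at 0 (size 4, align 4) → ends 4; pad 4 to align 8 for src; src at 8 (size 8, align 8) → ends 16; ttl at 16 (size 4, align 4) → ends 20; payload_len at 20 (size 4, align 4) → ends 24; port at 24 (size 4, align 4) → ends 28; tail pad 4 to reach multiple of 8; total 32 bytes, alignment 8
pid at 0 (size 4, align 4) → ends 4
start_time at 4 (size 4, align 4) → ends 8
gid at 8 (size 4, align 4) → ends 12
cpu at 12 (size 4, align 4) → ends 16
lock at 16 (size 1, align 1) → ends 17
pad 3 to align 4 for refcount
refcount at 20 (size 4, align 4) → ends 24
rss at 24 (size 2, align 2) → ends 26
pad 2 to align 4 for state
state at 28 (size 32, align 4) → ends 60
within Descriptor: port at 24
28 + 24 = 52

52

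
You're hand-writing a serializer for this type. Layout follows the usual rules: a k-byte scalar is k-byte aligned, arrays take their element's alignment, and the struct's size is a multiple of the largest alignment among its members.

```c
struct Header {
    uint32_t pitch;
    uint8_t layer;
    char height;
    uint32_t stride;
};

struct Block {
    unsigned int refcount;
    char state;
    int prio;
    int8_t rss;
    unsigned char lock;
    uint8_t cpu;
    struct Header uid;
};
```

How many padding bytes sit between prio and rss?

Header: @0: pitch [4B, align 4] → 4; @4: layer [1B, align 1] → 5; @5: height [1B, align 1] → 6; +2 pad (align 4); @8: stride [4B, align 4] → 12; size 12, align 4
@0: refcount [4B, align 4] → 4
@4: state [1B, align 1] → 5
+3 pad (align 4)
@8: prio [4B, align 4] → 12
@12: rss [1B, align 1] → 13

0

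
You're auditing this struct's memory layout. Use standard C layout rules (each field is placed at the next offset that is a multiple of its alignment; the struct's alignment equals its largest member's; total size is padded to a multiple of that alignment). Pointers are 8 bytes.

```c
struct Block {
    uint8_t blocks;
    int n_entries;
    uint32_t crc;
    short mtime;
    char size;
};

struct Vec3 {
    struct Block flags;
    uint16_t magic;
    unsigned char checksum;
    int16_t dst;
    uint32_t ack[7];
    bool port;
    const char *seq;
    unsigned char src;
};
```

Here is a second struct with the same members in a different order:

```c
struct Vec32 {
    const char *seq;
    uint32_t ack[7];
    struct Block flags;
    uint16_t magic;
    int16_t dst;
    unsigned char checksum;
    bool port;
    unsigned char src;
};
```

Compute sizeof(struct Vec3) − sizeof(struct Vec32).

Block: @0: blocks [1B, align 1] → 1; +3 pad (align 4); @4: n_entries [4B, align 4] → 8; @8: crc [4B, align 4] → 12; @12: mtime [2B, align 2] → 14; @14: size [1B, align 1] → 15; +1 tail pad (align 4); size 16, align 4
@0: flags [16B, align 4] → 16
@16: magic [2B, align 2] → 18
@18: checksum [1B, align 1] → 19
+1 pad (align 2)
@20: dst [2B, align 2] → 22
+2 pad (align 4)
@24: ack [28B, align 4] → 52
@52: port [1B, align 1] → 53
+3 pad (align 8)
@56: seq [8B, align 8] → 64
@64: src [1B, align 1] → 65
+7 tail pad (align 8)
size 72, align 8
— Vec32 —
@0: seq [8B, align 8] → 8
@8: ack [28B, align 4] → 36
@36: flags [16B, align 4] → 52
@52: magic [2B, align 2] → 54
@54: dst [2B, align 2] → 56
@56: checksum [1B, align 1] → 57
@57: port [1B, align 1] → 58
@58: src [1B, align 1] → 59
+5 tail pad (align 8)
size 64, align 8
72 − 64 = 8

8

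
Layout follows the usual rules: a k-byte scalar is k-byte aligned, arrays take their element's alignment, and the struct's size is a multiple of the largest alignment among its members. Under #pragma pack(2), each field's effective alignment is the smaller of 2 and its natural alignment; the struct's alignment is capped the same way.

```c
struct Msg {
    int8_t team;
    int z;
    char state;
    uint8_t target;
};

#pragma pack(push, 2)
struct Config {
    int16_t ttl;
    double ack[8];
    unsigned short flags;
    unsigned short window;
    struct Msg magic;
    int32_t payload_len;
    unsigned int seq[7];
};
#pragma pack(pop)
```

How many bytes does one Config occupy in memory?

Msg: 0..1  team  (1B, 1-aligned); 1..4  -- padding (3B); 4..8  z  (4B, 4-aligned); 8..9  state  (1B, 1-aligned); 9..10  target  (1B, 1-aligned); 10..12  -- tail padding (2B); sizeof = 12, alignof = 4
0..2  ttl  (2B, 2-aligned)
2..66  ack  (64B, 2-aligned)
66..68  flags  (2B, 2-aligned)
68..70  window  (2B, 2-aligned)
70..82  magic  (12B, 2-aligned)
82..86  payload_len  (4B, 2-aligned)
86..114  seq  (28B, 2-aligned)
sizeof = 114, alignof = 2

114 bytes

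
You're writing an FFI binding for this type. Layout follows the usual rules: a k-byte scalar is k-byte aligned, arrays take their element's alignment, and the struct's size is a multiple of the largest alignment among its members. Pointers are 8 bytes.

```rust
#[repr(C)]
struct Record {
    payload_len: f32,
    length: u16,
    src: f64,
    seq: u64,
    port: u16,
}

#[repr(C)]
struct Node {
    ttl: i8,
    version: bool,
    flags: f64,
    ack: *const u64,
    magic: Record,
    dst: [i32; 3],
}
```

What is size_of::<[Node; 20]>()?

Record: 0..4  payload_len  (4B, 4-aligned); 4..6  length  (2B, 2-aligned); 6..8  -- padding (2B); 8..16  src  (8B, 8-aligned); 16..24  seq  (8B, 8-aligned); 24..26  port  (2B, 2-aligned); 26..32  -- tail padding (6B); sizeof = 32, alignof = 8
0..1  ttl  (1B, 1-aligned)
1..2  version  (1B, 1-aligned)
2..8  -- padding (6B)
8..16  flags  (8B, 8-aligned)
16..24  ack  (8B, 8-aligned)
24..56  magic  (32B, 8-aligned)
56..68  dst  (12B, 4-aligned)
68..72  -- tail padding (4B)
sizeof = 72, alignof = 8
array of 20: 20 × 72 = 1440

1440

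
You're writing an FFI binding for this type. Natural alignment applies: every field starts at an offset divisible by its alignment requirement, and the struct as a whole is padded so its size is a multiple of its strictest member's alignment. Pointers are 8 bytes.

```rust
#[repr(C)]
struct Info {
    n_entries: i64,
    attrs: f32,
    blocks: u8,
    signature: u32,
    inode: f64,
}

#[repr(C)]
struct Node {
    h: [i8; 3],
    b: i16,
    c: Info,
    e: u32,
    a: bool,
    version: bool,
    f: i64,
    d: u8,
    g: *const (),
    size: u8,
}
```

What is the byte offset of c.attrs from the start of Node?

Info: n_entries at 0 (size 8, align 8) → ends 8; attrs at 8 (size 4, align 4) → ends 12; blocks at 12 (size 1, align 1) → ends 13; pad 3 to align 4 for signature; signature at 16 (size 4, align 4) → ends 20; pad 4 to align 8 for inode; inode at 24 (size 8, align 8) → ends 32; total 32 bytes, alignment 8
h at 0 (size 3, align 1) → ends 3
pad 1 to align 2 for b
b at 4 (size 2, align 2) → ends 6
pad 2 to align 8 for c
c at 8 (size 32, align 8) → ends 40
within Info: attrs at 8
8 + 8 = 16

16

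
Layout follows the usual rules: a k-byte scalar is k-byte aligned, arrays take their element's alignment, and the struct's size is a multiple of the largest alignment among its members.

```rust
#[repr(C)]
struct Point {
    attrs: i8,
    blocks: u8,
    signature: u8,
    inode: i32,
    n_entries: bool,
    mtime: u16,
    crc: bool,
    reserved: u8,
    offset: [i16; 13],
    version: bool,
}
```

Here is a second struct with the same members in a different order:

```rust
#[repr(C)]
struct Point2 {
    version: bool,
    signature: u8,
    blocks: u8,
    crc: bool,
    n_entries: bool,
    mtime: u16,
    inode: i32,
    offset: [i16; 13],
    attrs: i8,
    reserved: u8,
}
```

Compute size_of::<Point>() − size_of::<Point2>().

4

@0: attrs [1B, align 1] → 1
@1: blocks [1B, align 1] → 2
@2: signature [1B, align 1] → 3
+1 pad (align 4)
@4: inode [4B, align 4] → 8
@8: n_entries [1B, align 1] → 9
+1 pad (align 2)
@10: mtime [2B, align 2] → 12
@12: crc [1B, align 1] → 13
@13: reserved [1B, align 1] → 14
@14: offset [26B, align 2] → 40
@40: version [1B, align 1] → 41
+3 tail pad (align 4)
size 44, align 4
— Point2 —
@0: version [1B, align 1] → 1
@1: signature [1B, align 1] → 2
@2: blocks [1B, align 1] → 3
@3: crc [1B, align 1] → 4
@4: n_entries [1B, align 1] → 5
+1 pad (align 2)
@6: mtime [2B, align 2] → 8
@8: inode [4B, align 4] → 12
@12: offset [26B, align 2] → 38
@38: attrs [1B, align 1] → 39
@39: reserved [1B, align 1] → 40
size 40, align 4
44 − 40 = 4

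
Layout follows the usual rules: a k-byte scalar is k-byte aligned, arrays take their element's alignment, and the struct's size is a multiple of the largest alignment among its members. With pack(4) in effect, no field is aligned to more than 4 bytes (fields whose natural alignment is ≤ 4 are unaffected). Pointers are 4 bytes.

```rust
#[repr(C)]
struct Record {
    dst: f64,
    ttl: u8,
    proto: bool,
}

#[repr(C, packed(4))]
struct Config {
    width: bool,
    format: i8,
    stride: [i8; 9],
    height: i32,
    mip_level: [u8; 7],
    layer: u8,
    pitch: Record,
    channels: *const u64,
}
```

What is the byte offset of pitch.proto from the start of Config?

33

Record: 0..8  dst  (8B, 8-aligned); 8..9  ttl  (1B, 1-aligned); 9..10  proto  (1B, 1-aligned); 10..16  -- tail padding (6B); sizeof = 16, alignof = 8
0..1  width  (1B, 1-aligned)
1..2  format  (1B, 1-aligned)
2..11  stride  (9B, 1-aligned)
11..12  -- padding (1B)
12..16  height  (4B, 4-aligned)
16..23  mip_level  (7B, 1-aligned)
23..24  layer  (1B, 1-aligned)
24..40  pitch  (16B, 4-aligned)
within Record: proto at 9
24 + 9 = 33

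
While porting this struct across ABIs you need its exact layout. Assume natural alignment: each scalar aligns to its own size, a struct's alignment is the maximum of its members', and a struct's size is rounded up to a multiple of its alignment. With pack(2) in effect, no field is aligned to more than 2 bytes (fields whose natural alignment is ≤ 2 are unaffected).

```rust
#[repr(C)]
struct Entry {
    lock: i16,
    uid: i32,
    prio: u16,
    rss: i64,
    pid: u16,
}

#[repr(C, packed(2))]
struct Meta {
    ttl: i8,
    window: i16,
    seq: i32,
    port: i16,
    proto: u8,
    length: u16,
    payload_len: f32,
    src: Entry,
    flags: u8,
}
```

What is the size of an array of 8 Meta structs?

Entry: @0: lock [2B, align 2] → 2; +2 pad (align 4); @4: uid [4B, align 4] → 8; @8: prio [2B, align 2] → 10; +6 pad (align 8); @16: rss [8B, align 8] → 24; @24: pid [2B, align 2] → 26; +6 tail pad (align 8); size 32, align 8
@0: ttl [1B, align 1] → 1
+1 pad (align 2)
@2: window [2B, align 2] → 4
@4: seq [4B, align 2] → 8
@8: port [2B, align 2] → 10
@10: proto [1B, align 1] → 11
+1 pad (align 2)
@12: length [2B, align 2] → 14
@14: payload_len [4B, align 2] → 18
@18: src [32B, align 2] → 50
@50: flags [1B, align 1] → 51
+1 tail pad (align 2)
size 52, align 2
array of 8: 8 × 52 = 416

416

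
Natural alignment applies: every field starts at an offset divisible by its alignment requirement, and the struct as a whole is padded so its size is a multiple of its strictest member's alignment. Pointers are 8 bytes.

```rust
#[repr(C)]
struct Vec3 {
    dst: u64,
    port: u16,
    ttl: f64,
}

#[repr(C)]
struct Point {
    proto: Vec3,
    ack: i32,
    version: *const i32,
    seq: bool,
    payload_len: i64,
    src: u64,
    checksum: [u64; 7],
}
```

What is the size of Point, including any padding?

Vec3: 0..8  dst  (8B, 8-aligned); 8..10  port  (2B, 2-aligned); 10..16  -- padding (6B); 16..24  ttl  (8B, 8-aligned); sizeof = 24, alignof = 8
0..24  proto  (24B, 8-aligned)
24..28  ack  (4B, 4-aligned)
28..32  -- padding (4B)
32..40  version  (8B, 8-aligned)
40..41  seq  (1B, 1-aligned)
41..48  -- padding (7B)
48..56  payload_len  (8B, 8-aligned)
56..64  src  (8B, 8-aligned)
64..120  checksum  (56B, 8-aligned)
sizeof = 120, alignof = 8

120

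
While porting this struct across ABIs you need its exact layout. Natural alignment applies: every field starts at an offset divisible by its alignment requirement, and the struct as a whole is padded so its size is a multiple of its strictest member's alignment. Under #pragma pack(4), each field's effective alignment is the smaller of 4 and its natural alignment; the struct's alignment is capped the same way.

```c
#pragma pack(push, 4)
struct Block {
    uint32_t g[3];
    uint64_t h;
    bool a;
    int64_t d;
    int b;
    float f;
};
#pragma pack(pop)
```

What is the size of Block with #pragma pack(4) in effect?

40

@0: g [12B, align 4] → 12
@12: h [8B, align 4] → 20
@20: a [1B, align 1] → 21
+3 pad (align 4)
@24: d [8B, align 4] → 32
@32: b [4B, align 4] → 36
@36: f [4B, align 4] → 40
size 40, align 4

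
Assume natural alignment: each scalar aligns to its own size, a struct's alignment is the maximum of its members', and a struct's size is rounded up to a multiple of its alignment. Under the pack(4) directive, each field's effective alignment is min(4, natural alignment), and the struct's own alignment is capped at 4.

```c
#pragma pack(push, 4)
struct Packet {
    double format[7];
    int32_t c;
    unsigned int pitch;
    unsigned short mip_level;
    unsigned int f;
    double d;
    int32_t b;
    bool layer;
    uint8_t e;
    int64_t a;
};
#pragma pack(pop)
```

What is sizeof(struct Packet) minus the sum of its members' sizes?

0..56  format  (56B, 4-aligned)
56..60  c  (4B, 4-aligned)
60..64  pitch  (4B, 4-aligned)
64..66  mip_level  (2B, 2-aligned)
66..68  -- padding (2B)
68..72  f  (4B, 4-aligned)
72..80  d  (8B, 4-aligned)
80..84  b  (4B, 4-aligned)
84..85  layer  (1B, 1-aligned)
85..86  e  (1B, 1-aligned)
86..88  -- padding (2B)
88..96  a  (8B, 4-aligned)
sizeof = 96, alignof = 4
data bytes 92, size 96 → padding 4

4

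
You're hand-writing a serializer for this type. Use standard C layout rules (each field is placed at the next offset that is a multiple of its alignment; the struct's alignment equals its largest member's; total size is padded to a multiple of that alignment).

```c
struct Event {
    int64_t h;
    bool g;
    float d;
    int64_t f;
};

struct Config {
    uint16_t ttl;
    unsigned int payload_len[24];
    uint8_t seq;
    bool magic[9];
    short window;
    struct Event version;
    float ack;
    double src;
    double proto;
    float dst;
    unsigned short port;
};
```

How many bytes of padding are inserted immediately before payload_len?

Event: h at 0 (size 8, align 8) → ends 8; g at 8 (size 1, align 1) → ends 9; pad 3 to align 4 for d; d at 12 (size 4, align 4) → ends 16; f at 16 (size 8, align 8) → ends 24; total 24 bytes, alignment 8
ttl at 0 (size 2, align 2) → ends 2
pad 2 to align 4 for payload_len
payload_len at 4 (size 96, align 4) → ends 100

2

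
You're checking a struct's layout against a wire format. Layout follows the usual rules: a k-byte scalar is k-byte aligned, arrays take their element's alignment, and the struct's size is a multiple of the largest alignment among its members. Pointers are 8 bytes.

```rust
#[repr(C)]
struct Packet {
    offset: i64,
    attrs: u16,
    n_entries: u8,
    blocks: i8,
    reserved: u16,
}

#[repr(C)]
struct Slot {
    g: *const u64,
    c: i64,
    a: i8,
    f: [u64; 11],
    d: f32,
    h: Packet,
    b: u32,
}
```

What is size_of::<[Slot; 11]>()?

1584

Packet: 0..8  offset  (8B, 8-aligned); 8..10  attrs  (2B, 2-aligned); 10..11  n_entries  (1B, 1-aligned); 11..12  blocks  (1B, 1-aligned); 12..14  reserved  (2B, 2-aligned); 14..16  -- tail padding (2B); sizeof = 16, alignof = 8
0..8  g  (8B, 8-aligned)
8..16  c  (8B, 8-aligned)
16..17  a  (1B, 1-aligned)
17..24  -- padding (7B)
24..112  f  (88B, 8-aligned)
112..116  d  (4B, 4-aligned)
116..120  -- padding (4B)
120..136  h  (16B, 8-aligned)
136..140  b  (4B, 4-aligned)
140..144  -- tail padding (4B)
sizeof = 144, alignof = 8
array of 11: 11 × 144 = 1584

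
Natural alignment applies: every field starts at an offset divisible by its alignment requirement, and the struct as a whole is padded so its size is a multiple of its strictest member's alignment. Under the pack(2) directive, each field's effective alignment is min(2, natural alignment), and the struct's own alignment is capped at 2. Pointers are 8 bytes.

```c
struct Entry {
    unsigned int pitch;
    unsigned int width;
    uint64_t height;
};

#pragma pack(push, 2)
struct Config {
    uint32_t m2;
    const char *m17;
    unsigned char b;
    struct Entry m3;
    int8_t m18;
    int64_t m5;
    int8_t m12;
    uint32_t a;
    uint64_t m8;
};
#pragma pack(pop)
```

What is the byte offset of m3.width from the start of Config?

Entry: @0: pitch [4B, align 4] → 4; @4: width [4B, align 4] → 8; @8: height [8B, align 8] → 16; size 16, align 8
@0: m2 [4B, align 2] → 4
@4: m17 [8B, align 2] → 12
@12: b [1B, align 1] → 13
+1 pad (align 2)
@14: m3 [16B, align 2] → 30
within Entry: width at 4
14 + 4 = 18

18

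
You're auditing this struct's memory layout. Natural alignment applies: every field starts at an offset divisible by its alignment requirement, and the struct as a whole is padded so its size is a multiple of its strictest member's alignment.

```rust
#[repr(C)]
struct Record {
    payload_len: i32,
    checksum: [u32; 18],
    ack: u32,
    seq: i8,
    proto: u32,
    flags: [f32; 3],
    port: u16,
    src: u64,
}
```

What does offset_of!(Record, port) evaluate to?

payload_len at 0 (size 4, align 4) → ends 4
checksum at 4 (size 72, align 4) → ends 76
ack at 76 (size 4, align 4) → ends 80
seq at 80 (size 1, align 1) → ends 81
pad 3 to align 4 for proto
proto at 84 (size 4, align 4) → ends 88
flags at 88 (size 12, align 4) → ends 100
port at 100 (size 2, align 2) → ends 102

100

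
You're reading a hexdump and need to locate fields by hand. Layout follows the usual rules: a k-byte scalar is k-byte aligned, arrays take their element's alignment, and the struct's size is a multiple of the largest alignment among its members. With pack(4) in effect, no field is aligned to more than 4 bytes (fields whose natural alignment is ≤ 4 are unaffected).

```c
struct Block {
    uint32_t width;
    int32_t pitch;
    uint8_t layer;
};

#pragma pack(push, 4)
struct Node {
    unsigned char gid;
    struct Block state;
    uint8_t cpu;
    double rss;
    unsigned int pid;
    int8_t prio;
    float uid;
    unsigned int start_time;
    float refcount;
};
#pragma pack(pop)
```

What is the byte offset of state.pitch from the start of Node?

8

Block: 0..4  width  (4B, 4-aligned); 4..8  pitch  (4B, 4-aligned); 8..9  layer  (1B, 1-aligned); 9..12  -- tail padding (3B); sizeof = 12, alignof = 4
0..1  gid  (1B, 1-aligned)
1..4  -- padding (3B)
4..16  state  (12B, 4-aligned)
within Block: pitch at 4
4 + 4 = 8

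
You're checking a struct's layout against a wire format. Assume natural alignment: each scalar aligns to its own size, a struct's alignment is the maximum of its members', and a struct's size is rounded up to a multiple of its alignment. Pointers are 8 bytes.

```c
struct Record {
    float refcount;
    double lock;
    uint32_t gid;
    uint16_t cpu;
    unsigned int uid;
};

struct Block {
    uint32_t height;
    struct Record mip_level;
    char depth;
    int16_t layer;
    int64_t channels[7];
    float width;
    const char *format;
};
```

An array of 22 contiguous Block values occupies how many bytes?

2640

Record: 0..4  refcount  (4B, 4-aligned); 4..8  -- padding (4B); 8..16  lock  (8B, 8-aligned); 16..20  gid  (4B, 4-aligned); 20..22  cpu  (2B, 2-aligned); 22..24  -- padding (2B); 24..28  uid  (4B, 4-aligned); 28..32  -- tail padding (4B); sizeof = 32, alignof = 8
0..4  height  (4B, 4-aligned)
4..8  -- padding (4B)
8..40  mip_level  (32B, 8-aligned)
40..41  depth  (1B, 1-aligned)
41..42  -- padding (1B)
42..44  layer  (2B, 2-aligned)
44..48  -- padding (4B)
48..104  channels  (56B, 8-aligned)
104..108  width  (4B, 4-aligned)
108..112  -- padding (4B)
112..120  format  (8B, 8-aligned)
sizeof = 120, alignof = 8
array of 22: 22 × 120 = 2640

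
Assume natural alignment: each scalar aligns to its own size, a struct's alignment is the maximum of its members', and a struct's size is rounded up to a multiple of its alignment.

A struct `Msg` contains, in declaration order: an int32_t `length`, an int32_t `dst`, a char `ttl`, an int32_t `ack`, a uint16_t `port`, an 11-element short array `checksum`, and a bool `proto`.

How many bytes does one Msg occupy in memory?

length at 0 (size 4, align 4) → ends 4
dst at 4 (size 4, align 4) → ends 8
ttl at 8 (size 1, align 1) → ends 9
pad 3 to align 4 for ack
ack at 12 (size 4, align 4) → ends 16
port at 16 (size 2, align 2) → ends 18
checksum at 18 (size 22, align 2) → ends 40
proto at 40 (size 1, align 1) → ends 41
tail pad 3 to reach multiple of 4
total 44 bytes, alignment 4

44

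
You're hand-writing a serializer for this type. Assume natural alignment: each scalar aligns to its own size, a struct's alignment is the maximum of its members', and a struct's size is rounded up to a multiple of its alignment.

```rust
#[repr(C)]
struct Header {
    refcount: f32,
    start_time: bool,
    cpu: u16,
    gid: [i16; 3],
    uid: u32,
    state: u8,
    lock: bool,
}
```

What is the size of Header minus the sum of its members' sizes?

5

@0: refcount [4B, align 4] → 4
@4: start_time [1B, align 1] → 5
+1 pad (align 2)
@6: cpu [2B, align 2] → 8
@8: gid [6B, align 2] → 14
+2 pad (align 4)
@16: uid [4B, align 4] → 20
@20: state [1B, align 1] → 21
@21: lock [1B, align 1] → 22
+2 tail pad (align 4)
size 24, align 4
data bytes 19, size 24 → padding 5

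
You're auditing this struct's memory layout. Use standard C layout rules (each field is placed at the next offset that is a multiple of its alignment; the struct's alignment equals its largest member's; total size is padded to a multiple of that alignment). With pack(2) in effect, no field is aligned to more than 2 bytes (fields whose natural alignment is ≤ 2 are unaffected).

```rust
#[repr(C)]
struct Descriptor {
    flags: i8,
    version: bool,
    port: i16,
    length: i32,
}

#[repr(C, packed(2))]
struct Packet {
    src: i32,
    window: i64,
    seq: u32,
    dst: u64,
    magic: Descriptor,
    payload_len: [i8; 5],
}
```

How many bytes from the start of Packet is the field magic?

24

Descriptor: @0: flags [1B, align 1] → 1; @1: version [1B, align 1] → 2; @2: port [2B, align 2] → 4; @4: length [4B, align 4] → 8; size 8, align 4
@0: src [4B, align 2] → 4
@4: window [8B, align 2] → 12
@12: seq [4B, align 2] → 16
@16: dst [8B, align 2] → 24
@24: magic [8B, align 2] → 32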